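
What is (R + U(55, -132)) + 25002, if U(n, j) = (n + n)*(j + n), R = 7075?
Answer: 23607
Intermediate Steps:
U(n, j) = 2*n*(j + n) (U(n, j) = (2*n)*(j + n) = 2*n*(j + n))
(R + U(55, -132)) + 25002 = (7075 + 2*55*(-132 + 55)) + 25002 = (7075 + 2*55*(-77)) + 25002 = (7075 - 8470) + 25002 = -1395 + 25002 = 23607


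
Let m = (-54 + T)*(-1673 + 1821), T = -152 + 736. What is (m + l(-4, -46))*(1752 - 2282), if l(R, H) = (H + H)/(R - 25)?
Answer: -1205671560/29 ≈ -4.1575e+7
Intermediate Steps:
T = 584
l(R, H) = 2*H/(-25 + R) (l(R, H) = (2*H)/(-25 + R) = 2*H/(-25 + R))
m = 78440 (m = (-54 + 584)*(-1673 + 1821) = 530*148 = 78440)
(m + l(-4, -46))*(1752 - 2282) = (78440 + 2*(-46)/(-25 - 4))*(1752 - 2282) = (78440 + 2*(-46)/(-29))*(-530) = (78440 + 2*(-46)*(-1/29))*(-530) = (78440 + 92/29)*(-530) = (2274852/29)*(-530) = -1205671560/29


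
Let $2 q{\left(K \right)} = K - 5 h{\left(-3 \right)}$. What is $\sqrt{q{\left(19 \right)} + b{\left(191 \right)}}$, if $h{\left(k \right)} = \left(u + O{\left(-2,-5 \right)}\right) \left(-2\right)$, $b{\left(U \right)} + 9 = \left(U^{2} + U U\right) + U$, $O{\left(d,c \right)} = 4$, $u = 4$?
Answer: $\frac{\sqrt{292774}}{2} \approx 270.54$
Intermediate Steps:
$b{\left(U \right)} = -9 + U + 2 U^{2}$ ($b{\left(U \right)} = -9 + \left(\left(U^{2} + U U\right) + U\right) = -9 + \left(\left(U^{2} + U^{2}\right) + U\right) = -9 + \left(2 U^{2} + U\right) = -9 + \left(U + 2 U^{2}\right) = -9 + U + 2 U^{2}$)
$h{\left(k \right)} = -16$ ($h{\left(k \right)} = \left(4 + 4\right) \left(-2\right) = 8 \left(-2\right) = -16$)
$q{\left(K \right)} = 40 + \frac{K}{2}$ ($q{\left(K \right)} = \frac{K - -80}{2} = \frac{K + 80}{2} = \frac{80 + K}{2} = 40 + \frac{K}{2}$)
$\sqrt{q{\left(19 \right)} + b{\left(191 \right)}} = \sqrt{\left(40 + \frac{1}{2} \cdot 19\right) + \left(-9 + 191 + 2 \cdot 191^{2}\right)} = \sqrt{\left(40 + \frac{19}{2}\right) + \left(-9 + 191 + 2 \cdot 36481\right)} = \sqrt{\frac{99}{2} + \left(-9 + 191 + 72962\right)} = \sqrt{\frac{99}{2} + 73144} = \sqrt{\frac{146387}{2}} = \frac{\sqrt{292774}}{2}$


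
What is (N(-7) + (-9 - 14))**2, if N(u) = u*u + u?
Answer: 361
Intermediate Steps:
N(u) = u + u**2 (N(u) = u**2 + u = u + u**2)
(N(-7) + (-9 - 14))**2 = (-7*(1 - 7) + (-9 - 14))**2 = (-7*(-6) - 23)**2 = (42 - 23)**2 = 19**2 = 361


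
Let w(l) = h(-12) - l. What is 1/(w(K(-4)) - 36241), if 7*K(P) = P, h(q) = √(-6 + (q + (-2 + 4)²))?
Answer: -1775781/64355065175 - 49*I*√14/64355065175 ≈ -2.7593e-5 - 2.8489e-9*I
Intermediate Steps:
h(q) = √(-2 + q) (h(q) = √(-6 + (q + 2²)) = √(-6 + (q + 4)) = √(-6 + (4 + q)) = √(-2 + q))
K(P) = P/7
w(l) = -l + I*√14 (w(l) = √(-2 - 12) - l = √(-14) - l = I*√14 - l = -l + I*√14)
1/(w(K(-4)) - 36241) = 1/((-(-4)/7 + I*√14) - 36241) = 1/((-1*(-4/7) + I*√14) - 36241) = 1/((4/7 + I*√14) - 36241) = 1/(-253683/7 + I*√14)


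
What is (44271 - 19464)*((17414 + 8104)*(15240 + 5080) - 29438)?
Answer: 12862338259854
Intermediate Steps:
(44271 - 19464)*((17414 + 8104)*(15240 + 5080) - 29438) = 24807*(25518*20320 - 29438) = 24807*(518525760 - 29438) = 24807*518496322 = 12862338259854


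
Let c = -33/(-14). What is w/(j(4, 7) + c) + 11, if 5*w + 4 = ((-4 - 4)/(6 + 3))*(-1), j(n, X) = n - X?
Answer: 4847/405 ≈ 11.968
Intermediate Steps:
c = 33/14 (c = -33*(-1/14) = 33/14 ≈ 2.3571)
w = -28/45 (w = -⅘ + (((-4 - 4)/(6 + 3))*(-1))/5 = -⅘ + (-8/9*(-1))/5 = -⅘ + (⅕)*(8/9) = -⅘ + 8/45 = -28/45 ≈ -0.62222)
w/(j(4, 7) + c) + 11 = -28/45/((4 - 1*7) + 33/14) + 11 = -28/45/((4 - 7) + 33/14) + 11 = -28/45/(-3 + 33/14) + 11 = -28/45/(-9/14) + 11 = -14/9*(-28/45) + 11 = 392/405 + 11 = 4847/405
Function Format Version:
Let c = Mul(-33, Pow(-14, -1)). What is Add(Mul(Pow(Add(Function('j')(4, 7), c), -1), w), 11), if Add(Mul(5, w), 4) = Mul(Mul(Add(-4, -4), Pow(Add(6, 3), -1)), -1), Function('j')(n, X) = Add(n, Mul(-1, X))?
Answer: Rational(4847, 405) ≈ 11.968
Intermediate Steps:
c = Rational(33, 14) (c = Mul(-33, Rational(-1, 14)) = Rational(33, 14) ≈ 2.3571)
w = Rational(-28, 45) (w = Add(Rational(-4, 5), Mul(Rational(1, 5), Mul(Mul(Add(-4, -4), Pow(Add(6, 3), -1)), -1))) = Add(Rational(-4, 5), Mul(Rational(1, 5), Mul(Mul(-8, Pow(9, -1)), -1))) = Add(Rational(-4, 5), Mul(Rational(1, 5), Mul(Mul(-8, Rational(1, 9)), -1))) = Add(Rational(-4, 5), Mul(Rational(1, 5), Mul(Rational(-8, 9), -1))) = Add(Rational(-4, 5), Mul(Rational(1, 5), Rational(8, 9))) = Add(Rational(-4, 5), Rational(8, 45)) = Rational(-28, 45) ≈ -0.62222)
Add(Mul(Pow(Add(Function('j')(4, 7), c), -1), w), 11) = Add(Mul(Pow(Add(Add(4, Mul(-1, 7)), Rational(33, 14)), -1), Rational(-28, 45)), 11) = Add(Mul(Pow(Add(Add(4, -7), Rational(33, 14)), -1), Rational(-28, 45)), 11) = Add(Mul(Pow(Add(-3, Rational(33, 14)), -1), Rational(-28, 45)), 11) = Add(Mul(Pow(Rational(-9, 14), -1), Rational(-28, 45)), 11) = Add(Mul(Rational(-14, 9), Rational(-28, 45)), 11) = Add(Rational(392, 405), 11) = Rational(4847, 405)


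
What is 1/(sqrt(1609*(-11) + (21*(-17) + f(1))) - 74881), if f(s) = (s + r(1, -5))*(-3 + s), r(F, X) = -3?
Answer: -74881/5607182213 - 2*I*sqrt(4513)/5607182213 ≈ -1.3354e-5 - 2.3962e-8*I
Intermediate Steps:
f(s) = (-3 + s)**2 (f(s) = (s - 3)*(-3 + s) = (-3 + s)*(-3 + s) = (-3 + s)**2)
1/(sqrt(1609*(-11) + (21*(-17) + f(1))) - 74881) = 1/(sqrt(1609*(-11) + (21*(-17) + (9 + 1**2 - 6*1))) - 74881) = 1/(sqrt(-17699 + (-357 + (9 + 1 - 6))) - 74881) = 1/(sqrt(-17699 + (-357 + 4)) - 74881) = 1/(sqrt(-17699 - 353) - 74881) = 1/(sqrt(-18052) - 74881) = 1/(2*I*sqrt(4513) - 74881) = 1/(-74881 + 2*I*sqrt(4513))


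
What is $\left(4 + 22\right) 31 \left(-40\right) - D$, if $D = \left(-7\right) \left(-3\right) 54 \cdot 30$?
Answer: $-66260$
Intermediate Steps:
$D = 34020$ ($D = 21 \cdot 54 \cdot 30 = 1134 \cdot 30 = 34020$)
$\left(4 + 22\right) 31 \left(-40\right) - D = \left(4 + 22\right) 31 \left(-40\right) - 34020 = 26 \cdot 31 \left(-40\right) - 34020 = 806 \left(-40\right) - 34020 = -32240 - 34020 = -66260$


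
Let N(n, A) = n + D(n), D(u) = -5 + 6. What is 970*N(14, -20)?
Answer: 14550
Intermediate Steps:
D(u) = 1
N(n, A) = 1 + n (N(n, A) = n + 1 = 1 + n)
970*N(14, -20) = 970*(1 + 14) = 970*15 = 14550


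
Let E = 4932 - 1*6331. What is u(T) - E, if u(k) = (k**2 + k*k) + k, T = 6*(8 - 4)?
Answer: 2575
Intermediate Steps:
T = 24 (T = 6*4 = 24)
u(k) = k + 2*k**2 (u(k) = (k**2 + k**2) + k = 2*k**2 + k = k + 2*k**2)
E = -1399 (E = 4932 - 6331 = -1399)
u(T) - E = 24*(1 + 2*24) - 1*(-1399) = 24*(1 + 48) + 1399 = 24*49 + 1399 = 1176 + 1399 = 2575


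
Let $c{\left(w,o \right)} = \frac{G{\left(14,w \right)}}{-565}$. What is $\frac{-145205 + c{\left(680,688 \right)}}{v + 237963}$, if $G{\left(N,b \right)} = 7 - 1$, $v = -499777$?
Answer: $\frac{82040831}{147924910} \approx 0.55461$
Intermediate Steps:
$G{\left(N,b \right)} = 6$ ($G{\left(N,b \right)} = 7 - 1 = 6$)
$c{\left(w,o \right)} = - \frac{6}{565}$ ($c{\left(w,o \right)} = \frac{6}{-565} = 6 \left(- \frac{1}{565}\right) = - \frac{6}{565}$)
$\frac{-145205 + c{\left(680,688 \right)}}{v + 237963} = \frac{-145205 - \frac{6}{565}}{-499777 + 237963} = - \frac{82040831}{565 \left(-261814\right)} = \left(- \frac{82040831}{565}\right) \left(- \frac{1}{261814}\right) = \frac{82040831}{147924910}$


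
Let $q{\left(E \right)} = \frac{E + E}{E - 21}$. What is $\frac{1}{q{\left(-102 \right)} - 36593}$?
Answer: $- \frac{41}{1500245} \approx -2.7329 \cdot 10^{-5}$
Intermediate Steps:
$q{\left(E \right)} = \frac{2 E}{-21 + E}$
$\frac{1}{q{\left(-102 \right)} - 36593} = \frac{1}{2 \left(-102\right) \frac{1}{-21 - 102} - 36593} = \frac{1}{2 \left(-102\right) \frac{1}{-123} - 36593} = \frac{1}{2 \left(-102\right) \left(- \frac{1}{123}\right) - 36593} = \frac{1}{\frac{68}{41} - 36593} = \frac{1}{- \frac{1500245}{41}} = - \frac{41}{1500245}$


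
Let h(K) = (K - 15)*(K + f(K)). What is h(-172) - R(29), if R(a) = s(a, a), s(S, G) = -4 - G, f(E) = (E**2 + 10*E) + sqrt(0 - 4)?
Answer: -5178371 - 374*I ≈ -5.1784e+6 - 374.0*I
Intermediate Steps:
f(E) = E**2 + 2*I + 10*E (f(E) = (E**2 + 10*E) + sqrt(-4) = (E**2 + 10*E) + 2*I = E**2 + 2*I + 10*E)
R(a) = -4 - a
h(K) = (-15 + K)*(K**2 + 2*I + 11*K) (h(K) = (K - 15)*(K + (K**2 + 2*I + 10*K)) = (-15 + K)*(K**2 + 2*I + 11*K))
h(-172) - R(29) = ((-172)**3 - 30*I - 4*(-172)**2 - 172*(-165 + 2*I)) - (-4 - 1*29) = (-5088448 - 30*I - 4*29584 + (28380 - 344*I)) - (-4 - 29) = (-5088448 - 30*I - 118336 + (28380 - 344*I)) - 1*(-33) = (-5178404 - 374*I) + 33 = -5178371 - 374*I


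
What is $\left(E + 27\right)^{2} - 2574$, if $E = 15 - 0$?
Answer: $-810$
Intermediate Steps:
$E = 15$ ($E = 15 + 0 = 15$)
$\left(E + 27\right)^{2} - 2574 = \left(15 + 27\right)^{2} - 2574 = 42^{2} - 2574 = 1764 - 2574 = -810$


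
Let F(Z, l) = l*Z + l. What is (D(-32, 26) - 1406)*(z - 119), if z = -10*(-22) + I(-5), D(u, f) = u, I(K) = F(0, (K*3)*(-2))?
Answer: -188378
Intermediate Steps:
F(Z, l) = l + Z*l (F(Z, l) = Z*l + l = l + Z*l)
I(K) = -6*K (I(K) = ((K*3)*(-2))*(1 + 0) = ((3*K)*(-2))*1 = -6*K*1 = -6*K)
z = 250 (z = -10*(-22) - 6*(-5) = 220 + 30 = 250)
(D(-32, 26) - 1406)*(z - 119) = (-32 - 1406)*(250 - 119) = -1438*131 = -188378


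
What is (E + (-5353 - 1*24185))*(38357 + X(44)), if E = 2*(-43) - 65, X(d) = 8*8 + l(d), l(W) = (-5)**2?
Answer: -1141423294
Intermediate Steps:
l(W) = 25
X(d) = 89 (X(d) = 8*8 + 25 = 64 + 25 = 89)
E = -151 (E = -86 - 65 = -151)
(E + (-5353 - 1*24185))*(38357 + X(44)) = (-151 + (-5353 - 1*24185))*(38357 + 89) = (-151 + (-5353 - 24185))*38446 = (-151 - 29538)*38446 = -29689*38446 = -1141423294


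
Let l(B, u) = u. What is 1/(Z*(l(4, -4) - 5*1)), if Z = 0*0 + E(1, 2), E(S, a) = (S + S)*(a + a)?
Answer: -1/72 ≈ -0.013889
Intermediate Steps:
E(S, a) = 4*S*a (E(S, a) = (2*S)*(2*a) = 4*S*a)
Z = 8 (Z = 0*0 + 4*1*2 = 0 + 8 = 8)
1/(Z*(l(4, -4) - 5*1)) = 1/(8*(-4 - 5*1)) = 1/(8*(-4 - 5)) = 1/(8*(-9)) = 1/(-72) = -1/72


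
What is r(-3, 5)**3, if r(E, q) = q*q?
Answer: 15625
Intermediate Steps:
r(E, q) = q**2
r(-3, 5)**3 = (5**2)**3 = 25**3 = 15625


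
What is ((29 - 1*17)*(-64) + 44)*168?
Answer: -121632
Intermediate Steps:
((29 - 1*17)*(-64) + 44)*168 = ((29 - 17)*(-64) + 44)*168 = (12*(-64) + 44)*168 = (-768 + 44)*168 = -724*168 = -121632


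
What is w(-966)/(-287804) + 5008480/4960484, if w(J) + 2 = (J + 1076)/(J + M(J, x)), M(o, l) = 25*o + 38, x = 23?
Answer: 4518649714595813/4475316863137076 ≈ 1.0097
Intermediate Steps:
M(o, l) = 38 + 25*o
w(J) = -2 + (1076 + J)/(38 + 26*J) (w(J) = -2 + (J + 1076)/(J + (38 + 25*J)) = -2 + (1076 + J)/(38 + 26*J))
w(-966)/(-287804) + 5008480/4960484 = ((1000 - 51*(-966))/(2*(19 + 13*(-966))))/(-287804) + 5008480/4960484 = ((1000 + 49266)/(2*(19 - 12558)))*(-1/287804) + 5008480*(1/4960484) = ((½)*50266/(-12539))*(-1/287804) + 1252120/1240121 = ((½)*(-1/12539)*50266)*(-1/287804) + 1252120/1240121 = -25133/12539*(-1/287804) + 1252120/1240121 = 25133/3608774356 + 1252120/1240121 = 4518649714595813/4475316863137076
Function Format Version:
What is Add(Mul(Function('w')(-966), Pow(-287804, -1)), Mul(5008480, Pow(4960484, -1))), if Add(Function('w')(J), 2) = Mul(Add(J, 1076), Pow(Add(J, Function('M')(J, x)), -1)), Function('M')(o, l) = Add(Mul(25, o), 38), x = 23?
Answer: Rational(4518649714595813, 4475316863137076) ≈ 1.0097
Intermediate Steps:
Function('M')(o, l) = Add(38, Mul(25, o))
Function('w')(J) = Add(-2, Mul(Pow(Add(38, Mul(26, J)), -1), Add(1076, J))) (Function('w')(J) = Add(-2, Mul(Add(J, 1076), Pow(Add(J, Add(38, Mul(25, J))), -1))) = Add(-2, Mul(Add(1076, J), Pow(Add(38, Mul(26, J)), -1))) = Add(-2, Mul(Pow(Add(38, Mul(26, J)), -1), Add(1076, J))))
Add(Mul(Function('w')(-966), Pow(-287804, -1)), Mul(5008480, Pow(4960484, -1))) = Add(Mul(Mul(Rational(1, 2), Pow(Add(19, Mul(13, -966)), -1), Add(1000, Mul(-51, -966))), Pow(-287804, -1)), Mul(5008480, Pow(4960484, -1))) = Add(Mul(Mul(Rational(1, 2), Pow(Add(19, -12558), -1), Add(1000, 49266)), Rational(-1, 287804)), Mul(5008480, Rational(1, 4960484))) = Add(Mul(Mul(Rational(1, 2), Pow(-12539, -1), 50266), Rational(-1, 287804)), Rational(1252120, 1240121)) = Add(Mul(Mul(Rational(1, 2), Rational(-1, 12539), 50266), Rational(-1, 287804)), Rational(1252120, 1240121)) = Add(Mul(Rational(-25133, 12539), Rational(-1, 287804)), Rational(1252120, 1240121)) = Add(Rational(25133, 3608774356), Rational(1252120, 1240121)) = Rational(4518649714595813, 4475316863137076)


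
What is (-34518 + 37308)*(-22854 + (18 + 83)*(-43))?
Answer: -75879630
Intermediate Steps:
(-34518 + 37308)*(-22854 + (18 + 83)*(-43)) = 2790*(-22854 + 101*(-43)) = 2790*(-22854 - 4343) = 2790*(-27197) = -75879630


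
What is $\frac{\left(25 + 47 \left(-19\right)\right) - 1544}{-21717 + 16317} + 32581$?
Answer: $\frac{4887217}{150} \approx 32581.0$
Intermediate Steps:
$\frac{\left(25 + 47 \left(-19\right)\right) - 1544}{-21717 + 16317} + 32581 = \frac{\left(25 - 893\right) - 1544}{-5400} + 32581 = \left(-868 - 1544\right) \left(- \frac{1}{5400}\right) + 32581 = \left(-2412\right) \left(- \frac{1}{5400}\right) + 32581 = \frac{67}{150} + 32581 = \frac{4887217}{150}$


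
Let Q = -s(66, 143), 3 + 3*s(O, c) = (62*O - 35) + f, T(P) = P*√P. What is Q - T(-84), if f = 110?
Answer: -1388 + 168*I*√21 ≈ -1388.0 + 769.87*I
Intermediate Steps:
T(P) = P^(3/2)
s(O, c) = 24 + 62*O/3 (s(O, c) = -1 + ((62*O - 35) + 110)/3 = -1 + ((-35 + 62*O) + 110)/3 = -1 + (75 + 62*O)/3 = -1 + (25 + 62*O/3) = 24 + 62*O/3)
Q = -1388 (Q = -(24 + (62/3)*66) = -(24 + 1364) = -1*1388 = -1388)
Q - T(-84) = -1388 - (-84)^(3/2) = -1388 - (-168)*I*√21 = -1388 + 168*I*√21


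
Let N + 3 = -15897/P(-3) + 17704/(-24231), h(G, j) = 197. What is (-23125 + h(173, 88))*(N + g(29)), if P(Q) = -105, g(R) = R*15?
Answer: -1618563342896/121155 ≈ -1.3359e+7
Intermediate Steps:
g(R) = 15*R
N = 17890882/121155 (N = -3 + (-15897/(-105) + 17704/(-24231)) = -3 + (-15897*(-1/105) + 17704*(-1/24231)) = -3 + (757/5 - 17704/24231) = -3 + 18254347/121155 = 17890882/121155 ≈ 147.67)
(-23125 + h(173, 88))*(N + g(29)) = (-23125 + 197)*(17890882/121155 + 15*29) = -22928*(17890882/121155 + 435) = -22928*70593307/121155 = -1618563342896/121155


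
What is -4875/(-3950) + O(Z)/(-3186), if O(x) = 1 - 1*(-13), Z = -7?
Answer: 309529/251694 ≈ 1.2298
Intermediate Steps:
O(x) = 14 (O(x) = 1 + 13 = 14)
-4875/(-3950) + O(Z)/(-3186) = -4875/(-3950) + 14/(-3186) = -4875*(-1/3950) + 14*(-1/3186) = 195/158 - 7/1593 = 309529/251694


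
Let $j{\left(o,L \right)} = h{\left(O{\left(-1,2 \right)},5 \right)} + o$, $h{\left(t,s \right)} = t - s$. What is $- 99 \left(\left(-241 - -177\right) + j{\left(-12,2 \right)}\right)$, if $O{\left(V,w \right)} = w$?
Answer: $7821$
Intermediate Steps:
$j{\left(o,L \right)} = -3 + o$ ($j{\left(o,L \right)} = \left(2 - 5\right) + o = -3 + o$)
$- 99 \left(\left(-241 - -177\right) + j{\left(-12,2 \right)}\right) = - 99 \left(\left(-241 - -177\right) - 15\right) = - 99 \left(\left(-241 + 177\right) - 15\right) = - 99 \left(-64 - 15\right) = \left(-99\right) \left(-79\right) = 7821$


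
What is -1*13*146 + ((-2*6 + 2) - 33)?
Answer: -1941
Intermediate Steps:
-1*13*146 + ((-2*6 + 2) - 33) = -13*146 + ((-12 + 2) - 33) = -1898 + (-10 - 33) = -1898 - 43 = -1941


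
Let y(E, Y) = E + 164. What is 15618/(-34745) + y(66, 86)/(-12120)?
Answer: -19728151/42110940 ≈ -0.46848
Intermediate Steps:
y(E, Y) = 164 + E
15618/(-34745) + y(66, 86)/(-12120) = 15618/(-34745) + (164 + 66)/(-12120) = 15618*(-1/34745) + 230*(-1/12120) = -15618/34745 - 23/1212 = -19728151/42110940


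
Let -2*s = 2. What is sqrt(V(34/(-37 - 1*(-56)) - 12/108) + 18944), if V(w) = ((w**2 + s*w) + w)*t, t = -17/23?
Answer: sqrt(293002849337)/3933 ≈ 137.63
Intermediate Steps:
s = -1 (s = -1/2*2 = -1)
t = -17/23 (t = -17*1/23 = -17/23 ≈ -0.73913)
V(w) = -17*w**2/23 (V(w) = ((w**2 - w) + w)*(-17/23) = w**2*(-17/23) = -17*w**2/23)
sqrt(V(34/(-37 - 1*(-56)) - 12/108) + 18944) = sqrt(-17*(34/(-37 - 1*(-56)) - 12/108)**2/23 + 18944) = sqrt(-17*(34/(-37 + 56) - 12*1/108)**2/23 + 18944) = sqrt(-17*(34/19 - 1/9)**2/23 + 18944) = sqrt(-17*(287/171)**2/23 + 18944) = sqrt(-17/23*82369/29241 + 18944) = sqrt(-1400273/672543 + 18944) = sqrt(12739254319/672543) = sqrt(293002849337)/3933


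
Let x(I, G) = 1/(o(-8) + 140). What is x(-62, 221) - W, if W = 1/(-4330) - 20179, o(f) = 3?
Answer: 12494639483/619190 ≈ 20179.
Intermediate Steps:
W = -87375071/4330 (W = -1/4330 - 20179 = -87375071/4330 ≈ -20179.)
x(I, G) = 1/143 (x(I, G) = 1/(3 + 140) = 1/143)
x(-62, 221) - W = 1/143 - 1*(-87375071/4330) = 1/143 + 87375071/4330 = 12494639483/619190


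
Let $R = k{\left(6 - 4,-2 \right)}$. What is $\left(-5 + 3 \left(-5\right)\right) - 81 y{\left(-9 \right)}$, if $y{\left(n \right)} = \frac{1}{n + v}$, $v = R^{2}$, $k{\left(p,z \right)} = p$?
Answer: $- \frac{19}{5} \approx -3.8$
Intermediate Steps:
$R = 2$ ($R = 6 - 4 = 2$)
$v = 4$ ($v = 2^{2} = 4$)
$y{\left(n \right)} = \frac{1}{4 + n}$ ($y{\left(n \right)} = \frac{1}{n + 4} = \frac{1}{4 + n}$)
$\left(-5 + 3 \left(-5\right)\right) - 81 y{\left(-9 \right)} = \left(-5 + 3 \left(-5\right)\right) - \frac{81}{4 - 9} = \left(-5 - 15\right) - \frac{81}{-5} = -20 - - \frac{81}{5} = -20 + \frac{81}{5} = - \frac{19}{5}$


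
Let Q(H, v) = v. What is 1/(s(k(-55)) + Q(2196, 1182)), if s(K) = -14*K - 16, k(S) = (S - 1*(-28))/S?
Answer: 55/63752 ≈ 0.00086272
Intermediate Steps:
k(S) = (28 + S)/S (k(S) = (S + 28)/S = (28 + S)/S)
s(K) = -16 - 14*K
1/(s(k(-55)) + Q(2196, 1182)) = 1/((-16 - 14*(28 - 55)/(-55)) + 1182) = 1/((-16 - (-14)*(-27)/55) + 1182) = 1/((-16 - 14*27/55) + 1182) = 1/((-16 - 378/55) + 1182) = 1/(-1258/55 + 1182) = 1/(63752/55) = 55/63752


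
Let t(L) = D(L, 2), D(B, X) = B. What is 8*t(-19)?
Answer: -152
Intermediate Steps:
t(L) = L
8*t(-19) = 8*(-19) = -152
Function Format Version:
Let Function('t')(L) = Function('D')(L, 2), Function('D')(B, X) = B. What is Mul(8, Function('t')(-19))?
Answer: -152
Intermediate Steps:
Function('t')(L) = L
Mul(8, Function('t')(-19)) = Mul(8, -19) = -152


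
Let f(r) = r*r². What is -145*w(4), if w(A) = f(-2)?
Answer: 1160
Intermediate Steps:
f(r) = r³
w(A) = -8 (w(A) = (-2)³ = -8)
-145*w(4) = -145*(-8) = 1160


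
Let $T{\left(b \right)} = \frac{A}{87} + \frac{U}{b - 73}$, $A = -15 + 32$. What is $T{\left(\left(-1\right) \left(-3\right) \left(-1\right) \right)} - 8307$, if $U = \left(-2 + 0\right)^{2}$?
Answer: $- \frac{13731235}{1653} \approx -8306.9$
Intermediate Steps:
$A = 17$
$U = 4$ ($U = \left(-2\right)^{2} = 4$)
$T{\left(b \right)} = \frac{17}{87} + \frac{4}{-73 + b}$ ($T{\left(b \right)} = \frac{17}{87} + \frac{4}{b - 73} = 17 \cdot \frac{1}{87} + \frac{4}{-73 + b} = \frac{17}{87} + \frac{4}{-73 + b}$)
$T{\left(\left(-1\right) \left(-3\right) \left(-1\right) \right)} - 8307 = \frac{-893 + 17 \left(-1\right) \left(-3\right) \left(-1\right)}{87 \left(-73 + \left(-1\right) \left(-3\right) \left(-1\right)\right)} - 8307 = \frac{-893 + 17 \cdot 3 \left(-1\right)}{87 \left(-73 + 3 \left(-1\right)\right)} - 8307 = \frac{-893 + 17 \left(-3\right)}{87 \left(-73 - 3\right)} - 8307 = \frac{-893 - 51}{87 \left(-76\right)} - 8307 = \frac{1}{87} \left(- \frac{1}{76}\right) \left(-944\right) - 8307 = \frac{236}{1653} - 8307 = - \frac{13731235}{1653}$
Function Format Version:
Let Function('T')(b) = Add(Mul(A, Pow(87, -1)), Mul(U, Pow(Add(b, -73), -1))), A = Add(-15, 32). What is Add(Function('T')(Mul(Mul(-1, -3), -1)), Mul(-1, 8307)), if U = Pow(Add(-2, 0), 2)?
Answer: Rational(-13731235, 1653) ≈ -8306.9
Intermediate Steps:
A = 17
U = 4 (U = Pow(-2, 2) = 4)
Function('T')(b) = Add(Rational(17, 87), Mul(4, Pow(Add(-73, b), -1))) (Function('T')(b) = Add(Mul(17, Pow(87, -1)), Mul(4, Pow(Add(b, -73), -1))) = Add(Mul(17, Rational(1, 87)), Mul(4, Pow(Add(-73, b), -1))) = Add(Rational(17, 87), Mul(4, Pow(Add(-73, b), -1))))
Add(Function('T')(Mul(Mul(-1, -3), -1)), Mul(-1, 8307)) = Add(Mul(Rational(1, 87), Pow(Add(-73, Mul(Mul(-1, -3), -1)), -1), Add(-893, Mul(17, Mul(Mul(-1, -3), -1)))), Mul(-1, 8307)) = Add(Mul(Rational(1, 87), Pow(Add(-73, Mul(3, -1)), -1), Add(-893, Mul(17, Mul(3, -1)))), -8307) = Add(Mul(Rational(1, 87), Pow(Add(-73, -3), -1), Add(-893, Mul(17, -3))), -8307) = Add(Mul(Rational(1, 87), Pow(-76, -1), Add(-893, -51)), -8307) = Add(Mul(Rational(1, 87), Rational(-1, 76), -944), -8307) = Add(Rational(236, 1653), -8307) = Rational(-13731235, 1653)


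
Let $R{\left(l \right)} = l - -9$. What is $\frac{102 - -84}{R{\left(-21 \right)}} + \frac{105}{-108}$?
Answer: $- \frac{593}{36} \approx -16.472$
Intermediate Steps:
$R{\left(l \right)} = 9 + l$ ($R{\left(l \right)} = l + 9 = 9 + l$)
$\frac{102 - -84}{R{\left(-21 \right)}} + \frac{105}{-108} = \frac{102 - -84}{9 - 21} + \frac{105}{-108} = \frac{102 + 84}{-12} + 105 \left(- \frac{1}{108}\right) = 186 \left(- \frac{1}{12}\right) - \frac{35}{36} = - \frac{31}{2} - \frac{35}{36} = - \frac{593}{36}$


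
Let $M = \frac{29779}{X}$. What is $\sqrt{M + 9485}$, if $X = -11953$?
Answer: $\frac{\sqrt{1354805923978}}{11953} \approx 97.378$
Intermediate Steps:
$M = - \frac{29779}{11953}$ ($M = \frac{29779}{-11953} = 29779 \left(- \frac{1}{11953}\right) = - \frac{29779}{11953} \approx -2.4913$)
$\sqrt{M + 9485} = \sqrt{- \frac{29779}{11953} + 9485} = \sqrt{\frac{113344426}{11953}} = \frac{\sqrt{1354805923978}}{11953}$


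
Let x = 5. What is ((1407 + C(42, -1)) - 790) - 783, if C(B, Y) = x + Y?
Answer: -162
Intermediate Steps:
C(B, Y) = 5 + Y
((1407 + C(42, -1)) - 790) - 783 = ((1407 + (5 - 1)) - 790) - 783 = ((1407 + 4) - 790) - 783 = (1411 - 790) - 783 = 621 - 783 = -162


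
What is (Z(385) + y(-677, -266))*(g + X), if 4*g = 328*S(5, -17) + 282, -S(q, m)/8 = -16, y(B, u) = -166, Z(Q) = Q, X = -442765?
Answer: -189302943/2 ≈ -9.4652e+7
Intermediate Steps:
S(q, m) = 128 (S(q, m) = -8*(-16) = 128)
g = 21133/2 (g = (328*128 + 282)/4 = (41984 + 282)/4 = (¼)*42266 = 21133/2 ≈ 10567.)
(Z(385) + y(-677, -266))*(g + X) = (385 - 166)*(21133/2 - 442765) = 219*(-864397/2) = -189302943/2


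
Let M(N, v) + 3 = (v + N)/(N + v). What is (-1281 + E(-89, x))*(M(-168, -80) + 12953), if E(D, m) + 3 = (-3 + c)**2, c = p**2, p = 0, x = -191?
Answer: -16512525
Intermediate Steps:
M(N, v) = -2 (M(N, v) = -3 + (v + N)/(N + v) = -3 + (N + v)/(N + v) = -3 + 1 = -2)
c = 0 (c = 0**2 = 0)
E(D, m) = 6 (E(D, m) = -3 + (-3 + 0)**2 = -3 + (-3)**2 = -3 + 9 = 6)
(-1281 + E(-89, x))*(M(-168, -80) + 12953) = (-1281 + 6)*(-2 + 12953) = -1275*12951 = -16512525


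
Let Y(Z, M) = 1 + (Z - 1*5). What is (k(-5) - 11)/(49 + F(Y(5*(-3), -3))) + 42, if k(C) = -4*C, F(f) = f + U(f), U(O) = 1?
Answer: 1311/31 ≈ 42.290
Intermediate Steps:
Y(Z, M) = -4 + Z (Y(Z, M) = 1 + (Z - 5) = 1 + (-5 + Z) = -4 + Z)
F(f) = 1 + f (F(f) = f + 1 = 1 + f)
(k(-5) - 11)/(49 + F(Y(5*(-3), -3))) + 42 = (-4*(-5) - 11)/(49 + (1 + (-4 + 5*(-3)))) + 42 = (20 - 11)/(49 + (1 + (-4 - 15))) + 42 = 9/(49 + (1 - 19)) + 42 = 9/(49 - 18) + 42 = 9/31 + 42 = 1311/31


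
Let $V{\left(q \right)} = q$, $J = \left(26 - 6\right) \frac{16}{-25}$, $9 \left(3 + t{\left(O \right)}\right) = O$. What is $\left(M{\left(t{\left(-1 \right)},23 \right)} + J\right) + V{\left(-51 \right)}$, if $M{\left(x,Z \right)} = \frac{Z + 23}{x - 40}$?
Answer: $- \frac{62921}{970} \approx -64.867$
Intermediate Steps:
$t{\left(O \right)} = -3 + \frac{O}{9}$
$M{\left(x,Z \right)} = \frac{23 + Z}{-40 + x}$
$J = - \frac{64}{5}$ ($J = 20 \cdot 16 \left(- \frac{1}{25}\right) = 20 \left(- \frac{16}{25}\right) = - \frac{64}{5} \approx -12.8$)
$\left(M{\left(t{\left(-1 \right)},23 \right)} + J\right) + V{\left(-51 \right)} = \left(\frac{23 + 23}{-40 + \left(-3 + \frac{1}{9} \left(-1\right)\right)} - \frac{64}{5}\right) - 51 = \left(\frac{1}{-40 - \frac{28}{9}} \cdot 46 - \frac{64}{5}\right) - 51 = \left(\frac{1}{- \frac{388}{9}} \cdot 46 - \frac{64}{5}\right) - 51 = \left(\left(- \frac{9}{388}\right) 46 - \frac{64}{5}\right) - 51 = \left(- \frac{207}{194} - \frac{64}{5}\right) - 51 = - \frac{13451}{970} - 51 = - \frac{62921}{970}$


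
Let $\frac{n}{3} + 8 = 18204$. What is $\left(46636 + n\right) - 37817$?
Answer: $63407$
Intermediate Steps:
$n = 54588$ ($n = -24 + 3 \cdot 18204 = -24 + 54612 = 54588$)
$\left(46636 + n\right) - 37817 = \left(46636 + 54588\right) - 37817 = 101224 - 37817 = 63407$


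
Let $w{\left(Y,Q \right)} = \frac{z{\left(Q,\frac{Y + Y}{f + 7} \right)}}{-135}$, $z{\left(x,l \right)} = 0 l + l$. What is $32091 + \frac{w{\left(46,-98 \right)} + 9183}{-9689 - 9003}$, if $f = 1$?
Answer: $\frac{161955663053}{5046840} \approx 32091.0$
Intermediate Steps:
$z{\left(x,l \right)} = l$ ($z{\left(x,l \right)} = 0 + l = l$)
$w{\left(Y,Q \right)} = - \frac{Y}{540}$ ($w{\left(Y,Q \right)} = \frac{\left(Y + Y\right) \frac{1}{1 + 7}}{-135} = \frac{2 Y}{8} \left(- \frac{1}{135}\right) = 2 Y \frac{1}{8} \left(- \frac{1}{135}\right) = \frac{Y}{4} \left(- \frac{1}{135}\right) = - \frac{Y}{540}$)
$32091 + \frac{w{\left(46,-98 \right)} + 9183}{-9689 - 9003} = 32091 + \frac{\left(- \frac{1}{540}\right) 46 + 9183}{-9689 - 9003} = 32091 + \frac{- \frac{23}{270} + 9183}{-18692} = 32091 + \frac{2479387}{270} \left(- \frac{1}{18692}\right) = 32091 - \frac{2479387}{5046840} = \frac{161955663053}{5046840}$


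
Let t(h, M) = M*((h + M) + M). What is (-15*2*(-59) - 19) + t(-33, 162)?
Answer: 48893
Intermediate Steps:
t(h, M) = M*(h + 2*M) (t(h, M) = M*((M + h) + M) = M*(h + 2*M))
(-15*2*(-59) - 19) + t(-33, 162) = (-15*2*(-59) - 19) + 162*(-33 + 2*162) = (-30*(-59) - 19) + 162*(-33 + 324) = (1770 - 19) + 162*291 = 1751 + 47142 = 48893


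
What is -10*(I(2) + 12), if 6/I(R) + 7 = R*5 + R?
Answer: -132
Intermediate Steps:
I(R) = 6/(-7 + 6*R) (I(R) = 6/(-7 + (R*5 + R)) = 6/(-7 + (5*R + R)) = 6/(-7 + 6*R))
-10*(I(2) + 12) = -10*(6/(-7 + 6*2) + 12) = -10*(6/(-7 + 12) + 12) = -10*(6/5 + 12) = -10*66/5 = -132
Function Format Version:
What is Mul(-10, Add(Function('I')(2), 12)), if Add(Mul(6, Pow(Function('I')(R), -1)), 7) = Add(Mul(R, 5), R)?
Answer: -132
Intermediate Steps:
Function('I')(R) = Mul(6, Pow(Add(-7, Mul(6, R)), -1)) (Function('I')(R) = Mul(6, Pow(Add(-7, Add(Mul(R, 5), R)), -1)) = Mul(6, Pow(Add(-7, Add(Mul(5, R), R)), -1)) = Mul(6, Pow(Add(-7, Mul(6, R)), -1)))
Mul(-10, Add(Function('I')(2), 12)) = Mul(-10, Add(Mul(6, Pow(Add(-7, Mul(6, 2)), -1)), 12)) = Mul(-10, Add(Mul(6, Pow(Add(-7, 12), -1)), 12)) = Mul(-10, Add(Mul(6, Pow(5, -1)), 12)) = Mul(-10, Add(Mul(6, Rational(1, 5)), 12)) = Mul(-10, Add(Rational(6, 5), 12)) = Mul(-10, Rational(66, 5)) = -132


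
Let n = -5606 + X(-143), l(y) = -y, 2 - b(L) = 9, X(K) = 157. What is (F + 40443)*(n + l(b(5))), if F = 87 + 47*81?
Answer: -241281954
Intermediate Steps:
b(L) = -7 (b(L) = 2 - 1*9 = 2 - 9 = -7)
n = -5449 (n = -5606 + 157 = -5449)
F = 3894 (F = 87 + 3807 = 3894)
(F + 40443)*(n + l(b(5))) = (3894 + 40443)*(-5449 - 1*(-7)) = 44337*(-5449 + 7) = 44337*(-5442) = -241281954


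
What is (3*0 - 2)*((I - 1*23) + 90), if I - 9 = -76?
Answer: 0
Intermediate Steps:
I = -67 (I = 9 - 76 = -67)
(3*0 - 2)*((I - 1*23) + 90) = (3*0 - 2)*((-67 - 1*23) + 90) = (0 - 2)*((-67 - 23) + 90) = -2*(-90 + 90) = -2*0 = 0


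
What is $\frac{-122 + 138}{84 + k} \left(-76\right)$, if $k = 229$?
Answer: $- \frac{1216}{313} \approx -3.885$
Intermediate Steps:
$\frac{-122 + 138}{84 + k} \left(-76\right) = \frac{-122 + 138}{84 + 229} \left(-76\right) = \frac{16}{313} \left(-76\right) = - \frac{1216}{313}$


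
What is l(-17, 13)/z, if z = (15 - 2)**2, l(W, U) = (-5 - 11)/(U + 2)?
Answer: -16/2535 ≈ -0.0063116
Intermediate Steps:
l(W, U) = -16/(2 + U)
z = 169 (z = 13**2 = 169)
l(-17, 13)/z = -16/(2 + 13)/169 = -16/15*(1/169) = -16*1/15*(1/169) = -16/15*1/169 = -16/2535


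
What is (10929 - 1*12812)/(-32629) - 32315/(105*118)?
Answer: -206215153/80854662 ≈ -2.5504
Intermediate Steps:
(10929 - 1*12812)/(-32629) - 32315/(105*118) = (10929 - 12812)*(-1/32629) - 32315/12390 = -1883*(-1/32629) - 32315*1/12390 = 1883/32629 - 6463/2478 = -206215153/80854662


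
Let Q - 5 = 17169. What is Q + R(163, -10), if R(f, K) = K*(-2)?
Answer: 17194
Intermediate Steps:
Q = 17174 (Q = 5 + 17169 = 17174)
R(f, K) = -2*K
Q + R(163, -10) = 17174 - 2*(-10) = 17174 + 20 = 17194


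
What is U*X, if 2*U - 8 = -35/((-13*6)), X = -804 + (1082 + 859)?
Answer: 249761/52 ≈ 4803.1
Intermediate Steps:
X = 1137 (X = -804 + 1941 = 1137)
U = 659/156 (U = 4 + (-35/((-13*6)))/2 = 4 + (-35/(-78))/2 = 4 + (-35*(-1/78))/2 = 4 + (½)*(35/78) = 4 + 35/156 = 659/156 ≈ 4.2244)
U*X = (659/156)*1137 = 249761/52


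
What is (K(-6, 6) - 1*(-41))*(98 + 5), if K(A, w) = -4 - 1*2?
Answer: 3605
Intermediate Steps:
K(A, w) = -6 (K(A, w) = -4 - 2 = -6)
(K(-6, 6) - 1*(-41))*(98 + 5) = (-6 - 1*(-41))*(98 + 5) = (-6 + 41)*103 = 35*103 = 3605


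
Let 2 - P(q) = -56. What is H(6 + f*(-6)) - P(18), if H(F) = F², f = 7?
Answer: 1238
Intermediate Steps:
P(q) = 58 (P(q) = 2 - 1*(-56) = 2 + 56 = 58)
H(6 + f*(-6)) - P(18) = (6 + 7*(-6))² - 1*58 = (6 - 42)² - 58 = (-36)² - 58 = 1296 - 58 = 1238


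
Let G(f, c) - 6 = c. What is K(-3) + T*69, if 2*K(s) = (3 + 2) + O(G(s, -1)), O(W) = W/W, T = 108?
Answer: 7455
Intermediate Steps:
G(f, c) = 6 + c
O(W) = 1
K(s) = 3 (K(s) = ((3 + 2) + 1)/2 = (5 + 1)/2 = (1/2)*6 = 3)
K(-3) + T*69 = 3 + 108*69 = 3 + 7452 = 7455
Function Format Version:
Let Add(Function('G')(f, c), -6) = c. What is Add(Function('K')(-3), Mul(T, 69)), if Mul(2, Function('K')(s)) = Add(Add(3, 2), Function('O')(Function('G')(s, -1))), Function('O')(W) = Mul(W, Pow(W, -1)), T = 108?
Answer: 7455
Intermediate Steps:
Function('G')(f, c) = Add(6, c)
Function('O')(W) = 1
Function('K')(s) = 3 (Function('K')(s) = Mul(Rational(1, 2), Add(Add(3, 2), 1)) = Mul(Rational(1, 2), Add(5, 1)) = Mul(Rational(1, 2), 6) = 3)
Add(Function('K')(-3), Mul(T, 69)) = Add(3, Mul(108, 69)) = Add(3, 7452) = 7455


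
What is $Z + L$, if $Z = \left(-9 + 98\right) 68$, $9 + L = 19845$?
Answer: $25888$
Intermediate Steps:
$L = 19836$ ($L = -9 + 19845 = 19836$)
$Z = 6052$ ($Z = 89 \cdot 68 = 6052$)
$Z + L = 6052 + 19836 = 25888$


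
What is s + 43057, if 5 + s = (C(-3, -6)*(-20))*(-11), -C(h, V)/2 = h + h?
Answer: 45692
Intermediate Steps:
C(h, V) = -4*h (C(h, V) = -2*(h + h) = -4*h)
s = 2635 (s = -5 + (-4*(-3)*(-20))*(-11) = -5 + (12*(-20))*(-11) = -5 - 240*(-11) = -5 + 2640 = 2635)
s + 43057 = 2635 + 43057 = 45692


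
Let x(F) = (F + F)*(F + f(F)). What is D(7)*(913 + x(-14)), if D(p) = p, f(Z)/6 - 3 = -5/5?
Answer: 6783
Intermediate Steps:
f(Z) = 12 (f(Z) = 18 + 6*(-5/5) = 18 + 6*(-5*⅕) = 18 + 6*(-1) = 18 - 6 = 12)
x(F) = 2*F*(12 + F) (x(F) = (F + F)*(F + 12) = (2*F)*(12 + F) = 2*F*(12 + F))
D(7)*(913 + x(-14)) = 7*(913 + 2*(-14)*(12 - 14)) = 7*(913 + 2*(-14)*(-2)) = 7*(913 + 56) = 7*969 = 6783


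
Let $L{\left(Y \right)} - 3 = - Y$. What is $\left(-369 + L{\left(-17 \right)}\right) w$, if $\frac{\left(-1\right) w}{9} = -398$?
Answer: $-1250118$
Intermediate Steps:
$w = 3582$ ($w = \left(-9\right) \left(-398\right) = 3582$)
$L{\left(Y \right)} = 3 - Y$
$\left(-369 + L{\left(-17 \right)}\right) w = \left(-369 + \left(3 - -17\right)\right) 3582 = \left(-369 + \left(3 + 17\right)\right) 3582 = \left(-369 + 20\right) 3582 = \left(-349\right) 3582 = -1250118$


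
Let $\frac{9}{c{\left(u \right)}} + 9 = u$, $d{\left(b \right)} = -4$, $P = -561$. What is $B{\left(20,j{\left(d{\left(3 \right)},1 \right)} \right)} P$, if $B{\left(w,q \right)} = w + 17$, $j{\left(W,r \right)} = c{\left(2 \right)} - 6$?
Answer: $-20757$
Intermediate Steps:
$c{\left(u \right)} = \frac{9}{-9 + u}$
$j{\left(W,r \right)} = - \frac{51}{7}$ ($j{\left(W,r \right)} = \frac{9}{-9 + 2} - 6 = \frac{9}{-7} - 6 = 9 \left(- \frac{1}{7}\right) - 6 = - \frac{9}{7} - 6 = - \frac{51}{7}$)
$B{\left(w,q \right)} = 17 + w$
$B{\left(20,j{\left(d{\left(3 \right)},1 \right)} \right)} P = \left(17 + 20\right) \left(-561\right) = 37 \left(-561\right) = -20757$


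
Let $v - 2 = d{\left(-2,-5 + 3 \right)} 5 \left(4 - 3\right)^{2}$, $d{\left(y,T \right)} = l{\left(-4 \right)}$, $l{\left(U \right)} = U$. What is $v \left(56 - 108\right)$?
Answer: $936$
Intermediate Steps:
$d{\left(y,T \right)} = -4$
$v = -18$ ($v = 2 + \left(-4\right) 5 \left(4 - 3\right)^{2} = 2 - 20 \cdot 1^{2} = 2 - 20 = -18$)
$v \left(56 - 108\right) = - 18 \left(56 - 108\right) = \left(-18\right) \left(-52\right) = 936$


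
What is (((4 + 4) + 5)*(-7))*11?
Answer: -1001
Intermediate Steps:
(((4 + 4) + 5)*(-7))*11 = ((8 + 5)*(-7))*11 = (13*(-7))*11 = -91*11 = -1001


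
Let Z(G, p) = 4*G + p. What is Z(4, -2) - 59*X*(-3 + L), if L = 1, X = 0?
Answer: 14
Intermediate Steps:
Z(G, p) = p + 4*G
Z(4, -2) - 59*X*(-3 + L) = (-2 + 4*4) - 0*(-3 + 1) = (-2 + 16) - 0*(-2) = 14 - 59*0 = 14 + 0 = 14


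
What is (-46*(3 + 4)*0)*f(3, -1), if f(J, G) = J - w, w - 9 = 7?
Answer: 0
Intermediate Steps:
w = 16 (w = 9 + 7 = 16)
f(J, G) = -16 + J (f(J, G) = J - 1*16 = J - 16 = -16 + J)
(-46*(3 + 4)*0)*f(3, -1) = (-46*(3 + 4)*0)*(-16 + 3) = -322*0*(-13) = -46*0*(-13) = 0*(-13) = 0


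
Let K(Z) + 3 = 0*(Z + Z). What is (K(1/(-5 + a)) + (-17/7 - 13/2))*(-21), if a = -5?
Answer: 501/2 ≈ 250.50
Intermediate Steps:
K(Z) = -3 (K(Z) = -3 + 0*(Z + Z) = -3 + 0*(2*Z) = -3 + 0 = -3)
(K(1/(-5 + a)) + (-17/7 - 13/2))*(-21) = (-3 + (-17/7 - 13/2))*(-21) = (-3 - 125/14)*(-21) = -167/14*(-21) = 501/2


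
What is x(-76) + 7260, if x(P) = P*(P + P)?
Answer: 18812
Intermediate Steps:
x(P) = 2*P**2 (x(P) = P*(2*P) = 2*P**2)
x(-76) + 7260 = 2*(-76)**2 + 7260 = 2*5776 + 7260 = 11552 + 7260 = 18812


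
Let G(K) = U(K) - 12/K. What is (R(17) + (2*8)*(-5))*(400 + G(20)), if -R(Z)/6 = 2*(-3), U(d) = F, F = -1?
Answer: -87648/5 ≈ -17530.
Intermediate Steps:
U(d) = -1
G(K) = -1 - 12/K
R(Z) = 36 (R(Z) = -12*(-3) = -6*(-6) = 36)
(R(17) + (2*8)*(-5))*(400 + G(20)) = (36 + (2*8)*(-5))*(400 + (-12 - 1*20)/20) = (36 + 16*(-5))*(400 + (-12 - 20)/20) = (36 - 80)*(400 + (1/20)*(-32)) = -44*(400 - 8/5) = -44*1992/5 = -87648/5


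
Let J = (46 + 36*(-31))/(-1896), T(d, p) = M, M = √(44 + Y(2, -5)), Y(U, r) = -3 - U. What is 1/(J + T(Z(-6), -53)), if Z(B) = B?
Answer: -507180/34763231 + 898704*√39/34763231 ≈ 0.14686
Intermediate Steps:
M = √39 (M = √(44 + (-3 - 1*2)) = √(44 + (-3 - 2)) = √(44 - 5) = √39 ≈ 6.2450)
T(d, p) = √39
J = 535/948 (J = (46 - 1116)*(-1/1896) = -1070*(-1/1896) = 535/948 ≈ 0.56435)
1/(J + T(Z(-6), -53)) = 1/(535/948 + √39)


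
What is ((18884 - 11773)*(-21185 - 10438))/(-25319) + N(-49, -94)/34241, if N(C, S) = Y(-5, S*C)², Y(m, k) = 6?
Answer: 7699814061357/866947879 ≈ 8881.5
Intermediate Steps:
N(C, S) = 36 (N(C, S) = 6² = 36)
((18884 - 11773)*(-21185 - 10438))/(-25319) + N(-49, -94)/34241 = ((18884 - 11773)*(-21185 - 10438))/(-25319) + 36/34241 = (7111*(-31623))*(-1/25319) + 36*(1/34241) = -224871153*(-1/25319) + 36/34241 = 224871153/25319 + 36/34241 = 7699814061357/866947879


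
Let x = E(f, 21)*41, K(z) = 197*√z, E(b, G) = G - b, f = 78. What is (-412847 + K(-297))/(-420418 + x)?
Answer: 412847/422755 - 591*I*√33/422755 ≈ 0.97656 - 0.0080307*I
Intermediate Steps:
x = -2337 (x = (21 - 1*78)*41 = (21 - 78)*41 = -57*41 = -2337)
(-412847 + K(-297))/(-420418 + x) = (-412847 + 197*√(-297))/(-420418 - 2337) = (-412847 + 197*(3*I*√33))/(-422755) = (-412847 + 591*I*√33)*(-1/422755) = 412847/422755 - 591*I*√33/422755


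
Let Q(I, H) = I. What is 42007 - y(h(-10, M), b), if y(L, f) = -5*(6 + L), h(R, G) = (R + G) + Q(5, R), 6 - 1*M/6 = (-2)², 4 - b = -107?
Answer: 42072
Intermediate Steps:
b = 111 (b = 4 - 1*(-107) = 4 + 107 = 111)
M = 12 (M = 36 - 6*(-2)² = 36 - 6*4 = 36 - 24 = 12)
h(R, G) = 5 + G + R (h(R, G) = (R + G) + 5 = (G + R) + 5 = 5 + G + R)
y(L, f) = -30 - 5*L
42007 - y(h(-10, M), b) = 42007 - (-30 - 5*(5 + 12 - 10)) = 42007 - (-30 - 5*7) = 42007 - (-30 - 35) = 42007 - 1*(-65) = 42007 + 65 = 42072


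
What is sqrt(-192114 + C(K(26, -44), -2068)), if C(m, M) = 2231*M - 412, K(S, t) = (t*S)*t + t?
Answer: 3*I*sqrt(534026) ≈ 2192.3*I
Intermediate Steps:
K(S, t) = t + S*t**2 (K(S, t) = (S*t)*t + t = S*t**2 + t = t + S*t**2)
C(m, M) = -412 + 2231*M
sqrt(-192114 + C(K(26, -44), -2068)) = sqrt(-192114 + (-412 + 2231*(-2068))) = sqrt(-192114 + (-412 - 4613708)) = sqrt(-192114 - 4614120) = sqrt(-4806234) = 3*I*sqrt(534026)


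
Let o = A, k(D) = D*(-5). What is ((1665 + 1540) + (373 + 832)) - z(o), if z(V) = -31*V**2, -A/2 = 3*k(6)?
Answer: 1008810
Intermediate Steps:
k(D) = -5*D
A = 180 (A = -6*(-5*6) = -6*(-30) = -2*(-90) = 180)
o = 180
((1665 + 1540) + (373 + 832)) - z(o) = ((1665 + 1540) + (373 + 832)) - (-31)*180**2 = (3205 + 1205) - (-31)*32400 = 4410 - 1*(-1004400) = 4410 + 1004400 = 1008810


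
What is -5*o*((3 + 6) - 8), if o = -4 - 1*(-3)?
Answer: 5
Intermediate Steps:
o = -1 (o = -4 + 3 = -1)
-5*o*((3 + 6) - 8) = -(-5)*((3 + 6) - 8) = -(-5)*(9 - 8) = -(-5) = -5*(-1) = 5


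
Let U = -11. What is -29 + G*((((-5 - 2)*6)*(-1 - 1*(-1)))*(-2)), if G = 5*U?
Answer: -29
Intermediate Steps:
G = -55 (G = 5*(-11) = -55)
-29 + G*((((-5 - 2)*6)*(-1 - 1*(-1)))*(-2)) = -29 - 55*((-5 - 2)*6)*(-1 - 1*(-1))*(-2) = -29 - 55*(-7*6)*(-1 + 1)*(-2) = -29 - 55*(-42*0)*(-2) = -29 - 0*(-2) = -29 - 55*0 = -29 + 0 = -29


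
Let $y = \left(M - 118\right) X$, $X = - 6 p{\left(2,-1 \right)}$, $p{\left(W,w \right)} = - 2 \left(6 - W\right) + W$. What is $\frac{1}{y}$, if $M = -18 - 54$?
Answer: $- \frac{1}{6840} \approx -0.0001462$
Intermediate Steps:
$M = -72$
$p{\left(W,w \right)} = -12 + 3 W$ ($p{\left(W,w \right)} = \left(-12 + 2 W\right) + W = -12 + 3 W$)
$X = 36$ ($X = - 6 \left(-12 + 3 \cdot 2\right) = - 6 \left(-12 + 6\right) = \left(-6\right) \left(-6\right) = 36$)
$y = -6840$ ($y = \left(-72 - 118\right) 36 = \left(-190\right) 36 = -6840$)
$\frac{1}{y} = \frac{1}{-6840} = - \frac{1}{6840}$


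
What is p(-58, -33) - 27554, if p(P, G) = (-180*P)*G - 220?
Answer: -372294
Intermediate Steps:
p(P, G) = -220 - 180*G*P (p(P, G) = -180*G*P - 220 = -220 - 180*G*P)
p(-58, -33) - 27554 = (-220 - 180*(-33)*(-58)) - 27554 = (-220 - 344520) - 27554 = -344740 - 27554 = -372294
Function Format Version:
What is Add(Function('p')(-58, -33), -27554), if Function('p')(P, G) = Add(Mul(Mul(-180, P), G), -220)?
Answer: -372294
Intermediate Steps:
Function('p')(P, G) = Add(-220, Mul(-180, G, P)) (Function('p')(P, G) = Add(Mul(-180, G, P), -220) = Add(-220, Mul(-180, G, P)))
Add(Function('p')(-58, -33), -27554) = Add(Add(-220, Mul(-180, -33, -58)), -27554) = Add(Add(-220, -344520), -27554) = Add(-344740, -27554) = -372294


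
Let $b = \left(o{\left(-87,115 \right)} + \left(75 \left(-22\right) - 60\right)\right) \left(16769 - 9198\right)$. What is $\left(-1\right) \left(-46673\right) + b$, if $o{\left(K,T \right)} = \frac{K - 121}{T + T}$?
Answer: $- \frac{1484257139}{115} \approx -1.2907 \cdot 10^{7}$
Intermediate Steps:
$o{\left(K,T \right)} = \frac{-121 + K}{2 T}$
$b = - \frac{1489624534}{115}$ ($b = \left(\frac{-121 - 87}{2 \cdot 115} + \left(75 \left(-22\right) - 60\right)\right) \left(16769 - 9198\right) = \left(\frac{1}{2} \cdot \frac{1}{115} \left(-208\right) - 1710\right) 7571 = \left(- \frac{104}{115} - 1710\right) 7571 = \left(- \frac{196754}{115}\right) 7571 = - \frac{1489624534}{115} \approx -1.2953 \cdot 10^{7}$)
$\left(-1\right) \left(-46673\right) + b = \left(-1\right) \left(-46673\right) - \frac{1489624534}{115} = 46673 - \frac{1489624534}{115} = - \frac{1484257139}{115}$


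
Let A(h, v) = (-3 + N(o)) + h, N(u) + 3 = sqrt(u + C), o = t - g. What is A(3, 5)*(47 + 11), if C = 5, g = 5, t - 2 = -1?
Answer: -116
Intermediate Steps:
t = 1 (t = 2 - 1 = 1)
o = -4 (o = 1 - 1*5 = 1 - 5 = -4)
N(u) = -3 + sqrt(5 + u) (N(u) = -3 + sqrt(u + 5) = -3 + sqrt(5 + u))
A(h, v) = -5 + h (A(h, v) = (-3 + (-3 + sqrt(5 - 4))) + h = (-3 + (-3 + sqrt(1))) + h = (-3 + (-3 + 1)) + h = (-3 - 2) + h = -5 + h)
A(3, 5)*(47 + 11) = (-5 + 3)*(47 + 11) = -2*58 = -116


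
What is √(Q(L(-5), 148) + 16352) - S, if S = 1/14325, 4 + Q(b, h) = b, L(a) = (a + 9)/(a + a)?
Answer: -1/14325 + 3*√45410/5 ≈ 127.86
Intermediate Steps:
L(a) = (9 + a)/(2*a) (L(a) = (9 + a)/((2*a)) = (9 + a)*(1/(2*a)) = (9 + a)/(2*a))
Q(b, h) = -4 + b
S = 1/14325 ≈ 6.9808e-5
√(Q(L(-5), 148) + 16352) - S = √((-4 + (½)*(9 - 5)/(-5)) + 16352) - 1*1/14325 = √((-4 + (½)*(-⅕)*4) + 16352) - 1/14325 = √((-4 - ⅖) + 16352) - 1/14325 = √(-22/5 + 16352) - 1/14325 = √(81738/5) - 1/14325 = 3*√45410/5 - 1/14325 = -1/14325 + 3*√45410/5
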